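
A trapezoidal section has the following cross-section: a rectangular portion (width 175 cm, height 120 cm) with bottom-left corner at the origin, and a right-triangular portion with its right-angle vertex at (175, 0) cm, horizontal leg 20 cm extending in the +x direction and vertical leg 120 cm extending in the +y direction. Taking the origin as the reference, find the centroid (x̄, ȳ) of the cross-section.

x̄ = 92.59 cm, ȳ = 58.92 cm

rectangular portion: A = 175 × 120 = 21000.00, centroid at (87.50, 60.00).
triangular portion: A = ½·20·120 = 1200.00, centroid at (181.67, 40.00).
ΣA = 22200.00 cm²
ΣAx̄ = (21000.00)(87.50) + (1200.00)(181.67) = 2055500.00 cm³
ΣAȳ = (21000.00)(60.00) + (1200.00)(40.00) = 1308000.00 cm³
x̄ = 2055500.00 / 22200.00 = 92.59 cm
ȳ = 1308000.00 / 22200.00 = 58.92 cm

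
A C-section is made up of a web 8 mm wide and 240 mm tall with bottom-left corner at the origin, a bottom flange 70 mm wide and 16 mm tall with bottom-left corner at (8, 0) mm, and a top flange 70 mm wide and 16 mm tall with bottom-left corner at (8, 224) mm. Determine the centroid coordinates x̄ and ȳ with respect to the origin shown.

x̄ = 25.00 mm, ȳ = 120.00 mm

Part | A | x̄ᵢ | ȳᵢ | A·x̄ᵢ | A·ȳᵢ
web | 1920.00 | 4.00 | 120.00 | 7680.00 | 230400.00
bottom flange | 1120.00 | 43.00 | 8.00 | 48160.00 | 8960.00
top flange | 1120.00 | 43.00 | 232.00 | 48160.00 | 259840.00
Σ | 4160.00 |  |  | 104000.00 | 499200.00
x̄ = 104000.00 / 4160.00 = 25.00 mm
ȳ = 499200.00 / 4160.00 = 120.00 mm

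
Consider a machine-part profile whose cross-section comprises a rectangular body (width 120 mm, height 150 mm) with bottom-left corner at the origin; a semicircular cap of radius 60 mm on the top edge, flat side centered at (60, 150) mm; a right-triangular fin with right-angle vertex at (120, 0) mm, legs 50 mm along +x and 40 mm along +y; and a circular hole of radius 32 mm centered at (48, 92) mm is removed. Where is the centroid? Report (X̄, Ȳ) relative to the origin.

rectangular body: A = 120 × 150 = 18000.00, centroid at (60.00, 75.00).
semicircular top: A = ½π·60² = 5654.87, centroid at (60.00, 175.46).
triangular fin: A = ½·50·40 = 1000.00, centroid at (136.67, 13.33).
hole: A = −π·32² = -3216.99, centroid at (48.00, 92.00).
ΣA = 21437.88 mm²
ΣAX̄ = (18000.00)(60.00) + (5654.87)(60.00) + (1000.00)(136.67) + (-3216.99)(48.00) = 1401543.11 mm³
ΣAȲ = (18000.00)(75.00) + (5654.87)(175.46) + (1000.00)(13.33) + (-3216.99)(92.00) = 2059600.19 mm³
X̄ = 1401543.11 / 21437.88 = 65.38 mm
Ȳ = 2059600.19 / 21437.88 = 96.07 mm

X̄ = 65.38 mm, Ȳ = 96.07 mm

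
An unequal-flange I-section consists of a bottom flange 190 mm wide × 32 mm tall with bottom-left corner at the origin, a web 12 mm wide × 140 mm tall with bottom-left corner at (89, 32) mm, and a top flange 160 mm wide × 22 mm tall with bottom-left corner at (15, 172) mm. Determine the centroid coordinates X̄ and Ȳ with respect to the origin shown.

Part | A | x̄ᵢ | ȳᵢ | A·x̄ᵢ | A·ȳᵢ
bottom flange | 6080.00 | 95.00 | 16.00 | 577600.00 | 97280.00
web | 1680.00 | 95.00 | 102.00 | 159600.00 | 171360.00
top flange | 3520.00 | 95.00 | 183.00 | 334400.00 | 644160.00
Σ | 11280.00 |  |  | 1071600.00 | 912800.00
X̄ = 1071600.00 / 11280.00 = 95.00 mm
Ȳ = 912800.00 / 11280.00 = 80.92 mm

X̄ = 95.00 mm, Ȳ = 80.92 mm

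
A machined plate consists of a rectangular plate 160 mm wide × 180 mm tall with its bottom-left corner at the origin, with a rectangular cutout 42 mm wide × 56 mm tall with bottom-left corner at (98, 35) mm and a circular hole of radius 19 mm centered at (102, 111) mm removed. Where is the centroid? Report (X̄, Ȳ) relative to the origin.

Part | A | x̄ᵢ | ȳᵢ | A·x̄ᵢ | A·ȳᵢ
plate | 28800.00 | 80.00 | 90.00 | 2304000.00 | 2592000.00
hole 1 | -2352.00 | 119.00 | 63.00 | -279888.00 | -148176.00
hole 2 | -1134.11 | 102.00 | 111.00 | -115679.72 | -125886.76
Σ | 25313.89 |  |  | 1908432.28 | 2317937.24
X̄ = 1908432.28 / 25313.89 = 75.39 mm
Ȳ = 2317937.24 / 25313.89 = 91.57 mm

X̄ = 75.39 mm, Ȳ = 91.57 mm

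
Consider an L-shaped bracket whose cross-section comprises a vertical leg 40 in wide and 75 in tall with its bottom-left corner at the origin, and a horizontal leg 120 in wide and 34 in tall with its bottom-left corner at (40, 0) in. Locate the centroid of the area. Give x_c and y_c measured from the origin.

Part | A | x̄ᵢ | ȳᵢ | A·x̄ᵢ | A·ȳᵢ
vertical leg | 3000.00 | 20.00 | 37.50 | 60000.00 | 112500.00
horizontal leg | 4080.00 | 100.00 | 17.00 | 408000.00 | 69360.00
Σ | 7080.00 |  |  | 468000.00 | 181860.00
x_c = 468000.00 / 7080.00 = 66.10 in
y_c = 181860.00 / 7080.00 = 25.69 in

x_c = 66.10 in, y_c = 25.69 in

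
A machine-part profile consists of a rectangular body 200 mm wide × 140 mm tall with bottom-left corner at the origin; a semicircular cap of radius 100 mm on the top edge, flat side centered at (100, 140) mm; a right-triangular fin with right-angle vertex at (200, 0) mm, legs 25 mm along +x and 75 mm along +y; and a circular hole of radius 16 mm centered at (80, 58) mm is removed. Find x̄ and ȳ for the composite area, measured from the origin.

x̄ = 102.68 mm, ȳ = 109.54 mm

rectangular body: A = 200 × 140 = 28000.00, centroid at (100.00, 70.00).
semicircular top: A = ½π·100² = 15707.96, centroid at (100.00, 182.44).
triangular fin: A = ½·25·75 = 937.50, centroid at (208.33, 25.00).
hole: A = −π·16² = -804.25, centroid at (80.00, 58.00).
ΣA = 43841.22 mm², ΣAx̄ = 4501769.01 mm³, ΣAȳ = 4802572.66 mm³.
x̄ = 4501769.01/43841.22 = 102.68 mm; ȳ = 4802572.66/43841.22 = 109.54 mm.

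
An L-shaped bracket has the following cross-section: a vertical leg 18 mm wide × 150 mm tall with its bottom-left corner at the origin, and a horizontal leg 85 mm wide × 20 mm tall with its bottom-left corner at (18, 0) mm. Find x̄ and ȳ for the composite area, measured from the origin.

x̄ = 28.90 mm, ȳ = 49.89 mm

vertical leg: A = 18 × 150 = 2700.00, centroid at (9.00, 75.00).
horizontal leg: A = 85 × 20 = 1700.00, centroid at (60.50, 10.00).
ΣA = 4400.00 mm², ΣAx̄ = 127150.00 mm³, ΣAȳ = 219500.00 mm³.
x̄ = 127150.00/4400.00 = 28.90 mm; ȳ = 219500.00/4400.00 = 49.89 mm.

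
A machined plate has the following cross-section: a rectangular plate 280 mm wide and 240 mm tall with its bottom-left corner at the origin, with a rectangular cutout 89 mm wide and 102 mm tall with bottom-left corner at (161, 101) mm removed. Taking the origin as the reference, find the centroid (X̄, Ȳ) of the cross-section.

X̄ = 129.77 mm, Ȳ = 115.00 mm

plate: A = 280 × 240 = 67200.00, centroid at (140.00, 120.00).
hole: A = −(89 × 102) = -9078.00, centroid at (205.50, 152.00).
ΣA = 58122.00 mm²
ΣAX̄ = (67200.00)(140.00) + (-9078.00)(205.50) = 7542471.00 mm³
ΣAȲ = (67200.00)(120.00) + (-9078.00)(152.00) = 6684144.00 mm³
X̄ = 7542471.00 / 58122.00 = 129.77 mm
Ȳ = 6684144.00 / 58122.00 = 115.00 mm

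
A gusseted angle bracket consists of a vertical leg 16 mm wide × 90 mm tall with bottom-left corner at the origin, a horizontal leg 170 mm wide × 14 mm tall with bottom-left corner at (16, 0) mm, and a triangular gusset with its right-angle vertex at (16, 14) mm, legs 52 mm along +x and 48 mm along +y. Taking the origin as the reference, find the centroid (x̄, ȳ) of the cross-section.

x̄ = 57.91 mm, ȳ = 23.46 mm

vertical leg: A = 16 × 90 = 1440.00, centroid at (8.00, 45.00).
horizontal leg: A = 170 × 14 = 2380.00, centroid at (101.00, 7.00).
gusset: A = ½·52·48 = 1248.00, centroid at (33.33, 30.00).
ΣA = 5068.00 mm²
ΣAx̄ = (1440.00)(8.00) + (2380.00)(101.00) + (1248.00)(33.33) = 293500.00 mm³
ΣAȳ = (1440.00)(45.00) + (2380.00)(7.00) + (1248.00)(30.00) = 118900.00 mm³
x̄ = 293500.00 / 5068.00 = 57.91 mm
ȳ = 118900.00 / 5068.00 = 23.46 mm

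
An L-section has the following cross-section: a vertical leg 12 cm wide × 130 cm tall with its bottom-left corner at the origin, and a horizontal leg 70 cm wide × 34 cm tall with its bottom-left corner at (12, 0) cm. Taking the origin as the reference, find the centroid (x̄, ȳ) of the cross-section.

x̄ = 30.77 cm, ȳ = 36.01 cm

Part | A | x̄ᵢ | ȳᵢ | A·x̄ᵢ | A·ȳᵢ
vertical leg | 1560.00 | 6.00 | 65.00 | 9360.00 | 101400.00
horizontal leg | 2380.00 | 47.00 | 17.00 | 111860.00 | 40460.00
Σ | 3940.00 |  |  | 121220.00 | 141860.00
x̄ = 121220.00 / 3940.00 = 30.77 cm
ȳ = 141860.00 / 3940.00 = 36.01 cm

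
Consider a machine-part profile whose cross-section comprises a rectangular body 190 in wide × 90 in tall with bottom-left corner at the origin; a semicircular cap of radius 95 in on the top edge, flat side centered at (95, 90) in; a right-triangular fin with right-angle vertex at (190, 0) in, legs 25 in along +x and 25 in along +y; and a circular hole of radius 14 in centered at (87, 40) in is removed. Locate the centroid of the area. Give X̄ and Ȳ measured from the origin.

rectangular body: A = 190 × 90 = 17100.00, centroid at (95.00, 45.00).
semicircular top: A = ½π·95² = 14176.44, centroid at (95.00, 130.32).
triangular fin: A = ½·25·25 = 312.50, centroid at (198.33, 8.33).
hole: A = −π·14² = -615.75, centroid at (87.00, 40.00).
ΣA = 30973.18 in², ΣAX̄ = 2979670.23 in³, ΣAȲ = 2594936.73 in³.
X̄ = 2979670.23/30973.18 = 96.20 in; Ȳ = 2594936.73/30973.18 = 83.78 in.

X̄ = 96.20 in, Ȳ = 83.78 in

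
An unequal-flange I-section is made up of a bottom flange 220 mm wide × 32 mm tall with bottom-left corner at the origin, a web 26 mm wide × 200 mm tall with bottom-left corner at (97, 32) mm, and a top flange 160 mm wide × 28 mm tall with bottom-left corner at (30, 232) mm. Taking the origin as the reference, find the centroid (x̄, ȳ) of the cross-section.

x̄ = 110.00 mm, ȳ = 113.70 mm

bottom flange: A = 220 × 32 = 7040.00, centroid at (110.00, 16.00).
web: A = 26 × 200 = 5200.00, centroid at (110.00, 132.00).
top flange: A = 160 × 28 = 4480.00, centroid at (110.00, 246.00).
ΣA = 16720.00 mm², ΣAx̄ = 1839200.00 mm³, ΣAȳ = 1901120.00 mm³.
x̄ = 1839200.00/16720.00 = 110.00 mm; ȳ = 1901120.00/16720.00 = 113.70 mm.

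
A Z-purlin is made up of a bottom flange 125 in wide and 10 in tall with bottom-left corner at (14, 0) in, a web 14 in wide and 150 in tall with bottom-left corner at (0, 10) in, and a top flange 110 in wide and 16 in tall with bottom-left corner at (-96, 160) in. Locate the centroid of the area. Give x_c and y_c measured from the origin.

bottom flange: A = 125 × 10 = 1250.00, centroid at (76.50, 5.00).
web: A = 14 × 150 = 2100.00, centroid at (7.00, 85.00).
top flange: A = 110 × 16 = 1760.00, centroid at (-41.00, 168.00).
ΣA = 5110.00 in², ΣAx_c = 38165.00 in³, ΣAy_c = 480430.00 in³.
x_c = 38165.00/5110.00 = 7.47 in; y_c = 480430.00/5110.00 = 94.02 in.

x_c = 7.47 in, y_c = 94.02 in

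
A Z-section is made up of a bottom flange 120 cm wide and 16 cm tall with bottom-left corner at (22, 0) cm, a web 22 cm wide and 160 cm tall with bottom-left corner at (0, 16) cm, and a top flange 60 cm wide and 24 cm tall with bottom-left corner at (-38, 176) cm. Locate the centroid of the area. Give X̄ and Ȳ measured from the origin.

X̄ = 26.84 cm, Ȳ = 90.70 cm

bottom flange: A = 120 × 16 = 1920.00, centroid at (82.00, 8.00).
web: A = 22 × 160 = 3520.00, centroid at (11.00, 96.00).
top flange: A = 60 × 24 = 1440.00, centroid at (-8.00, 188.00).
ΣA = 6880.00 cm², ΣAX̄ = 184640.00 cm³, ΣAȲ = 624000.00 cm³.
X̄ = 184640.00/6880.00 = 26.84 cm; Ȳ = 624000.00/6880.00 = 90.70 cm.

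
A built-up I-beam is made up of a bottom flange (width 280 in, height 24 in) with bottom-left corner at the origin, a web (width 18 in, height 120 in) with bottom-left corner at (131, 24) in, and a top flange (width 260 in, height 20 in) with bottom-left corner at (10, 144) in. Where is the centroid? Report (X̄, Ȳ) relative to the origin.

bottom flange: A = 280 × 24 = 6720.00, centroid at (140.00, 12.00).
web: A = 18 × 120 = 2160.00, centroid at (140.00, 84.00).
top flange: A = 260 × 20 = 5200.00, centroid at (140.00, 154.00).
ΣA = 14080.00 in², ΣAX̄ = 1971200.00 in³, ΣAȲ = 1062880.00 in³.
X̄ = 1971200.00/14080.00 = 140.00 in; Ȳ = 1062880.00/14080.00 = 75.49 in.

X̄ = 140.00 in, Ȳ = 75.49 in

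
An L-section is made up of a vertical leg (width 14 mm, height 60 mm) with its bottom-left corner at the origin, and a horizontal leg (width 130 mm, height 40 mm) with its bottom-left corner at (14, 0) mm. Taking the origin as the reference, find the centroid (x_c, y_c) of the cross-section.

vertical leg: A = 14 × 60 = 840.00, centroid at (7.00, 30.00).
horizontal leg: A = 130 × 40 = 5200.00, centroid at (79.00, 20.00).
ΣA = 6040.00 mm²
ΣAx_c = (840.00)(7.00) + (5200.00)(79.00) = 416680.00 mm³
ΣAy_c = (840.00)(30.00) + (5200.00)(20.00) = 129200.00 mm³
x_c = 416680.00 / 6040.00 = 68.99 mm
y_c = 129200.00 / 6040.00 = 21.39 mm

x_c = 68.99 mm, y_c = 21.39 mm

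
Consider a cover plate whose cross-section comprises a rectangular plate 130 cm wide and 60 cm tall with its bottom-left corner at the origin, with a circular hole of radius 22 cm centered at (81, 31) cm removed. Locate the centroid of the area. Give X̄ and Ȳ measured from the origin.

X̄ = 61.13 cm, Ȳ = 29.76 cm

Part | A | x̄ᵢ | ȳᵢ | A·x̄ᵢ | A·ȳᵢ
plate | 7800.00 | 65.00 | 30.00 | 507000.00 | 234000.00
hole | -1520.53 | 81.00 | 31.00 | -123163.00 | -47136.46
Σ | 6279.47 |  |  | 383837.00 | 186863.54
X̄ = 383837.00 / 6279.47 = 61.13 cm
Ȳ = 186863.54 / 6279.47 = 29.76 cm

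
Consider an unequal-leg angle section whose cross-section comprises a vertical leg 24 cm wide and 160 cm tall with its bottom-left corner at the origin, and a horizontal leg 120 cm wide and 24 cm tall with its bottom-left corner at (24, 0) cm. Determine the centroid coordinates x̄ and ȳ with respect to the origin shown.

vertical leg: A = 24 × 160 = 3840.00, centroid at (12.00, 80.00).
horizontal leg: A = 120 × 24 = 2880.00, centroid at (84.00, 12.00).
ΣA = 6720.00 cm², ΣAx̄ = 288000.00 cm³, ΣAȳ = 341760.00 cm³.
x̄ = 288000.00/6720.00 = 42.86 cm; ȳ = 341760.00/6720.00 = 50.86 cm.

x̄ = 42.86 cm, ȳ = 50.86 cm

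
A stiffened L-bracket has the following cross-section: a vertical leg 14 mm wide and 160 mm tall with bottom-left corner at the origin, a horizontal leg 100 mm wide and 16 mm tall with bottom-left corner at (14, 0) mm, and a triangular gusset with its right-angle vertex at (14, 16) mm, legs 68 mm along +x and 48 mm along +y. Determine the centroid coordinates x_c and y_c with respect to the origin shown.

x_c = 32.51 mm, y_c = 44.63 mm

vertical leg: A = 14 × 160 = 2240.00, centroid at (7.00, 80.00).
horizontal leg: A = 100 × 16 = 1600.00, centroid at (64.00, 8.00).
gusset: A = ½·68·48 = 1632.00, centroid at (36.67, 32.00).
ΣA = 5472.00 mm², ΣAx_c = 177920.00 mm³, ΣAy_c = 244224.00 mm³.
x_c = 177920.00/5472.00 = 32.51 mm; y_c = 244224.00/5472.00 = 44.63 mm.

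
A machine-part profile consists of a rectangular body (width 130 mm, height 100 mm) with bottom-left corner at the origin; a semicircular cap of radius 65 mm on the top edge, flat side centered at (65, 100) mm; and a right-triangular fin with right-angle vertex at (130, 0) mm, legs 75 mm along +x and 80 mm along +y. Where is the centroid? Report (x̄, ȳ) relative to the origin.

x̄ = 76.93 mm, ȳ = 69.65 mm

rectangular body: A = 130 × 100 = 13000.00, centroid at (65.00, 50.00).
semicircular top: A = ½π·65² = 6636.61, centroid at (65.00, 127.59).
triangular fin: A = ½·75·80 = 3000.00, centroid at (155.00, 26.67).
ΣA = 22636.61 mm², ΣAx̄ = 1741379.94 mm³, ΣAȳ = 1576744.78 mm³.
x̄ = 1741379.94/22636.61 = 76.93 mm; ȳ = 1576744.78/22636.61 = 69.65 mm.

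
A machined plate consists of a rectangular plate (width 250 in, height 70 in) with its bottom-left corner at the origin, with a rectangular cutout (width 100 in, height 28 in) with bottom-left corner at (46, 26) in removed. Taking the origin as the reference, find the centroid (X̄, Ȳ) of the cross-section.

X̄ = 130.52 in, Ȳ = 34.05 in

Part | A | x̄ᵢ | ȳᵢ | A·x̄ᵢ | A·ȳᵢ
plate | 17500.00 | 125.00 | 35.00 | 2187500.00 | 612500.00
hole | -2800.00 | 96.00 | 40.00 | -268800.00 | -112000.00
Σ | 14700.00 |  |  | 1918700.00 | 500500.00
X̄ = 1918700.00 / 14700.00 = 130.52 in
Ȳ = 500500.00 / 14700.00 = 34.05 in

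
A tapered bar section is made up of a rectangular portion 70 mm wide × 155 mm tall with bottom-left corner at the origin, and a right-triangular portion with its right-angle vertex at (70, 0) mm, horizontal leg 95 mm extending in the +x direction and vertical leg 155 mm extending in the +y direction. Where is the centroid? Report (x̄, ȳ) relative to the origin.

x̄ = 61.95 mm, ȳ = 67.06 mm

Part | A | x̄ᵢ | ȳᵢ | A·x̄ᵢ | A·ȳᵢ
rectangular portion | 10850.00 | 35.00 | 77.50 | 379750.00 | 840875.00
triangular portion | 7362.50 | 101.67 | 51.67 | 748520.83 | 380395.83
Σ | 18212.50 |  |  | 1128270.83 | 1221270.83
x̄ = 1128270.83 / 18212.50 = 61.95 mm
ȳ = 1221270.83 / 18212.50 = 67.06 mm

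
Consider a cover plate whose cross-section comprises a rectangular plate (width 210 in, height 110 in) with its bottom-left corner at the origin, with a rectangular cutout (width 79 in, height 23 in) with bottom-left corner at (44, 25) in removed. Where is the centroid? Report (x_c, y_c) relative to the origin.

x_c = 106.84 in, y_c = 56.58 in

Part | A | x̄ᵢ | ȳᵢ | A·x̄ᵢ | A·ȳᵢ
plate | 23100.00 | 105.00 | 55.00 | 2425500.00 | 1270500.00
hole | -1817.00 | 83.50 | 36.50 | -151719.50 | -66320.50
Σ | 21283.00 |  |  | 2273780.50 | 1204179.50
x_c = 2273780.50 / 21283.00 = 106.84 in
y_c = 1204179.50 / 21283.00 = 56.58 in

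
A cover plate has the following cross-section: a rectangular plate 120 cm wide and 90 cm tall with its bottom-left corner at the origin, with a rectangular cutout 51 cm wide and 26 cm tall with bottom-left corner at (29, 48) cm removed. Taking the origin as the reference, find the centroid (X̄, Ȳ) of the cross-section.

X̄ = 60.77 cm, Ȳ = 42.76 cm

Part | A | x̄ᵢ | ȳᵢ | A·x̄ᵢ | A·ȳᵢ
plate | 10800.00 | 60.00 | 45.00 | 648000.00 | 486000.00
hole | -1326.00 | 54.50 | 61.00 | -72267.00 | -80886.00
Σ | 9474.00 |  |  | 575733.00 | 405114.00
X̄ = 575733.00 / 9474.00 = 60.77 cm
Ȳ = 405114.00 / 9474.00 = 42.76 cm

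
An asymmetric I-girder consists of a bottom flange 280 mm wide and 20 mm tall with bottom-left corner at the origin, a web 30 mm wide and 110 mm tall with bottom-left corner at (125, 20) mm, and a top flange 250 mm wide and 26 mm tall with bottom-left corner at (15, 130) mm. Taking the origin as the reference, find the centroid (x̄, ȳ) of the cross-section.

bottom flange: A = 280 × 20 = 5600.00, centroid at (140.00, 10.00).
web: A = 30 × 110 = 3300.00, centroid at (140.00, 75.00).
top flange: A = 250 × 26 = 6500.00, centroid at (140.00, 143.00).
ΣA = 15400.00 mm², ΣAx̄ = 2156000.00 mm³, ΣAȳ = 1233000.00 mm³.
x̄ = 2156000.00/15400.00 = 140.00 mm; ȳ = 1233000.00/15400.00 = 80.06 mm.

x̄ = 140.00 mm, ȳ = 80.06 mm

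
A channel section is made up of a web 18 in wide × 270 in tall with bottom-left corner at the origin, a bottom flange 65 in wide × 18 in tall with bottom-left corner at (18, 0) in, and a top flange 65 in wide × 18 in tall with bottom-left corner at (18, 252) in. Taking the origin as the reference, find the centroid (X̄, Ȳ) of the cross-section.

web: A = 18 × 270 = 4860.00, centroid at (9.00, 135.00).
bottom flange: A = 65 × 18 = 1170.00, centroid at (50.50, 9.00).
top flange: A = 65 × 18 = 1170.00, centroid at (50.50, 261.00).
ΣA = 7200.00 in²
ΣAX̄ = (4860.00)(9.00) + (1170.00)(50.50) + (1170.00)(50.50) = 161910.00 in³
ΣAȲ = (4860.00)(135.00) + (1170.00)(9.00) + (1170.00)(261.00) = 972000.00 in³
X̄ = 161910.00 / 7200.00 = 22.49 in
Ȳ = 972000.00 / 7200.00 = 135.00 in

X̄ = 22.49 in, Ȳ = 135.00 in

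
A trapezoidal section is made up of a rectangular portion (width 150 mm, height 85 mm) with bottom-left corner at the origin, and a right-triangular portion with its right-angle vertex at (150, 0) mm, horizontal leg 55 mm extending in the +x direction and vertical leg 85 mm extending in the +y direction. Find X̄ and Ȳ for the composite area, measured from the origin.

X̄ = 89.46 mm, Ȳ = 40.31 mm

rectangular portion: A = 150 × 85 = 12750.00, centroid at (75.00, 42.50).
triangular portion: A = ½·55·85 = 2337.50, centroid at (168.33, 28.33).
ΣA = 15087.50 mm², ΣAX̄ = 1349729.17 mm³, ΣAȲ = 608104.17 mm³.
X̄ = 1349729.17/15087.50 = 89.46 mm; Ȳ = 608104.17/15087.50 = 40.31 mm.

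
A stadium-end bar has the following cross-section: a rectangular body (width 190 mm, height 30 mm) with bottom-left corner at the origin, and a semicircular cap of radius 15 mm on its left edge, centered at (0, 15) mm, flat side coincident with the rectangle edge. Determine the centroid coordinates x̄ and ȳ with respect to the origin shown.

x̄ = 89.08 mm, ȳ = 15.00 mm

rectangular body: A = 190 × 30 = 5700.00, centroid at (95.00, 15.00).
semicircular end: A = ½π·15² = 353.43, centroid at (-6.37, 15.00).
ΣA = 6053.43 mm², ΣAx̄ = 539250.00 mm³, ΣAȳ = 90801.44 mm³.
x̄ = 539250.00/6053.43 = 89.08 mm; ȳ = 90801.44/6053.43 = 15.00 mm.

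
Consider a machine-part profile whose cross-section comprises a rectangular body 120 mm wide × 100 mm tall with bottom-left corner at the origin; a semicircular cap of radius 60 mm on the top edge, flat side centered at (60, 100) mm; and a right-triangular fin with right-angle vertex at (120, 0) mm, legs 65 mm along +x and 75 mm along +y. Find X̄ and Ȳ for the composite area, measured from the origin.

X̄ = 69.91 mm, Ȳ = 68.21 mm

rectangular body: A = 120 × 100 = 12000.00, centroid at (60.00, 50.00).
semicircular top: A = ½π·60² = 5654.87, centroid at (60.00, 125.46).
triangular fin: A = ½·65·75 = 2437.50, centroid at (141.67, 25.00).
ΣA = 20092.37 mm²
ΣAX̄ = (12000.00)(60.00) + (5654.87)(60.00) + (2437.50)(141.67) = 1404604.51 mm³
ΣAȲ = (12000.00)(50.00) + (5654.87)(125.46) + (2437.50)(25.00) = 1370424.18 mm³
X̄ = 1404604.51 / 20092.37 = 69.91 mm
Ȳ = 1370424.18 / 20092.37 = 68.21 mm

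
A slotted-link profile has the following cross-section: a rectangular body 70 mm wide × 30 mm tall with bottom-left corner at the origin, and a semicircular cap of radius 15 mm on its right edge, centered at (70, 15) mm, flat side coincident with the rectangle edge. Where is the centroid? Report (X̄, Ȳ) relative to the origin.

rectangular body: A = 70 × 30 = 2100.00, centroid at (35.00, 15.00).
semicircular end: A = ½π·15² = 353.43, centroid at (76.37, 15.00).
ΣA = 2453.43 mm²
ΣAX̄ = (2100.00)(35.00) + (353.43)(76.37) = 100490.04 mm³
ΣAȲ = (2100.00)(15.00) + (353.43)(15.00) = 36801.44 mm³
X̄ = 100490.04 / 2453.43 = 40.96 mm
Ȳ = 36801.44 / 2453.43 = 15.00 mm

X̄ = 40.96 mm, Ȳ = 15.00 mm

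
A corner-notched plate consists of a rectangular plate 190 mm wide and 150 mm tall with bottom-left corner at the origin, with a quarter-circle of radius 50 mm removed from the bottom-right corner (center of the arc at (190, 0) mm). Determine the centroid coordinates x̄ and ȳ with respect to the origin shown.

x̄ = 89.54 mm, ȳ = 78.98 mm

Part | A | x̄ᵢ | ȳᵢ | A·x̄ᵢ | A·ȳᵢ
plate | 28500.00 | 95.00 | 75.00 | 2707500.00 | 2137500.00
removed quarter-circle | -1963.50 | 168.78 | 21.22 | -331397.46 | -41666.67
Σ | 26536.50 |  |  | 2376102.54 | 2095833.33
x̄ = 2376102.54 / 26536.50 = 89.54 mm
ȳ = 2095833.33 / 26536.50 = 78.98 mm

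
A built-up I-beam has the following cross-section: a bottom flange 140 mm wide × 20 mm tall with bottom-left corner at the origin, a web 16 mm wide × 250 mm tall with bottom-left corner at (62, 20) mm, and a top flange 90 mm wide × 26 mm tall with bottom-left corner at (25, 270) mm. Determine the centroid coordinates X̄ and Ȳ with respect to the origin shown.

bottom flange: A = 140 × 20 = 2800.00, centroid at (70.00, 10.00).
web: A = 16 × 250 = 4000.00, centroid at (70.00, 145.00).
top flange: A = 90 × 26 = 2340.00, centroid at (70.00, 283.00).
ΣA = 9140.00 mm²
ΣAX̄ = (2800.00)(70.00) + (4000.00)(70.00) + (2340.00)(70.00) = 639800.00 mm³
ΣAȲ = (2800.00)(10.00) + (4000.00)(145.00) + (2340.00)(283.00) = 1270220.00 mm³
X̄ = 639800.00 / 9140.00 = 70.00 mm
Ȳ = 1270220.00 / 9140.00 = 138.97 mm

X̄ = 70.00 mm, Ȳ = 138.97 mm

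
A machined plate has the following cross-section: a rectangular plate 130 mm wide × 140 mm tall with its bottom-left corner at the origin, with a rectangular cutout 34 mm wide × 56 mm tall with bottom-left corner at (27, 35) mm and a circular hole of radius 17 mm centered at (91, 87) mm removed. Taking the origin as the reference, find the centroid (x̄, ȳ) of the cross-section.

x̄ = 66.06 mm, ȳ = 69.86 mm

Part | A | x̄ᵢ | ȳᵢ | A·x̄ᵢ | A·ȳᵢ
plate | 18200.00 | 65.00 | 70.00 | 1183000.00 | 1274000.00
hole 1 | -1904.00 | 44.00 | 63.00 | -83776.00 | -119952.00
hole 2 | -907.92 | 91.00 | 87.00 | -82620.75 | -78989.06
Σ | 15388.08 |  |  | 1016603.25 | 1075058.94
x̄ = 1016603.25 / 15388.08 = 66.06 mm
ȳ = 1075058.94 / 15388.08 = 69.86 mm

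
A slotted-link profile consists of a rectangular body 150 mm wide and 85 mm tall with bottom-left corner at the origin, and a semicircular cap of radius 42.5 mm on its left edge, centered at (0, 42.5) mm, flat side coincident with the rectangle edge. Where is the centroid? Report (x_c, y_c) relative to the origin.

x_c = 58.06 mm, y_c = 42.50 mm

Part | A | x̄ᵢ | ȳᵢ | A·x̄ᵢ | A·ȳᵢ
rectangular body | 12750.00 | 75.00 | 42.50 | 956250.00 | 541875.00
semicircular end | 2837.25 | -18.04 | 42.50 | -51177.08 | 120583.16
Σ | 15587.25 |  |  | 905072.92 | 662458.16
x_c = 905072.92 / 15587.25 = 58.06 mm
y_c = 662458.16 / 15587.25 = 42.50 mm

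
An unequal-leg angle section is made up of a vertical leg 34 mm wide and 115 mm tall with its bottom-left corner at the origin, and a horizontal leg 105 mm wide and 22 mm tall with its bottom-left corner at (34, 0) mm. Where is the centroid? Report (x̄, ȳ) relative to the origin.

vertical leg: A = 34 × 115 = 3910.00, centroid at (17.00, 57.50).
horizontal leg: A = 105 × 22 = 2310.00, centroid at (86.50, 11.00).
ΣA = 6220.00 mm², ΣAx̄ = 266285.00 mm³, ΣAȳ = 250235.00 mm³.
x̄ = 266285.00/6220.00 = 42.81 mm; ȳ = 250235.00/6220.00 = 40.23 mm.

x̄ = 42.81 mm, ȳ = 40.23 mm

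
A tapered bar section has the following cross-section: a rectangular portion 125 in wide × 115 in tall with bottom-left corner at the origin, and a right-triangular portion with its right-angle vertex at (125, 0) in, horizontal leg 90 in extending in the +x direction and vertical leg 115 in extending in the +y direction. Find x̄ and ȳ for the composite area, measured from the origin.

x̄ = 86.99 in, ȳ = 52.43 in

rectangular portion: A = 125 × 115 = 14375.00, centroid at (62.50, 57.50).
triangular portion: A = ½·90·115 = 5175.00, centroid at (155.00, 38.33).
ΣA = 19550.00 in²
ΣAx̄ = (14375.00)(62.50) + (5175.00)(155.00) = 1700562.50 in³
ΣAȳ = (14375.00)(57.50) + (5175.00)(38.33) = 1024937.50 in³
x̄ = 1700562.50 / 19550.00 = 86.99 in
ȳ = 1024937.50 / 19550.00 = 52.43 in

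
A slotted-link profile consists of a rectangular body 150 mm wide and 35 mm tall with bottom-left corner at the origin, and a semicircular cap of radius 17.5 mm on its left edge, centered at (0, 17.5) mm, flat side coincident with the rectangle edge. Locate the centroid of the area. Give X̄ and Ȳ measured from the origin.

X̄ = 68.08 mm, Ȳ = 17.50 mm

rectangular body: A = 150 × 35 = 5250.00, centroid at (75.00, 17.50).
semicircular end: A = ½π·17.5² = 481.06, centroid at (-7.43, 17.50).
ΣA = 5731.06 mm²
ΣAX̄ = (5250.00)(75.00) + (481.06)(-7.43) = 390177.08 mm³
ΣAȲ = (5250.00)(17.50) + (481.06)(17.50) = 100293.49 mm³
X̄ = 390177.08 / 5731.06 = 68.08 mm
Ȳ = 100293.49 / 5731.06 = 17.50 mm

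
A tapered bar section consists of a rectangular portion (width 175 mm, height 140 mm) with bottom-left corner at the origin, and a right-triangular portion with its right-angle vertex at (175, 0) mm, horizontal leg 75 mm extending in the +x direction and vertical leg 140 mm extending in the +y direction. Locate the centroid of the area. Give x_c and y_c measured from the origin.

Part | A | x̄ᵢ | ȳᵢ | A·x̄ᵢ | A·ȳᵢ
rectangular portion | 24500.00 | 87.50 | 70.00 | 2143750.00 | 1715000.00
triangular portion | 5250.00 | 200.00 | 46.67 | 1050000.00 | 245000.00
Σ | 29750.00 |  |  | 3193750.00 | 1960000.00
x_c = 3193750.00 / 29750.00 = 107.35 mm
y_c = 1960000.00 / 29750.00 = 65.88 mm

x_c = 107.35 mm, y_c = 65.88 mm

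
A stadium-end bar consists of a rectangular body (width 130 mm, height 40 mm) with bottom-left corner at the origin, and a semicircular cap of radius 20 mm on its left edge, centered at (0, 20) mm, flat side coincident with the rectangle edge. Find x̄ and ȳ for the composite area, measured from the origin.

x̄ = 57.08 mm, ȳ = 20.00 mm

Part | A | x̄ᵢ | ȳᵢ | A·x̄ᵢ | A·ȳᵢ
rectangular body | 5200.00 | 65.00 | 20.00 | 338000.00 | 104000.00
semicircular end | 628.32 | -8.49 | 20.00 | -5333.33 | 12566.37
Σ | 5828.32 |  |  | 332666.67 | 116566.37
x̄ = 332666.67 / 5828.32 = 57.08 mm
ȳ = 116566.37 / 5828.32 = 20.00 mm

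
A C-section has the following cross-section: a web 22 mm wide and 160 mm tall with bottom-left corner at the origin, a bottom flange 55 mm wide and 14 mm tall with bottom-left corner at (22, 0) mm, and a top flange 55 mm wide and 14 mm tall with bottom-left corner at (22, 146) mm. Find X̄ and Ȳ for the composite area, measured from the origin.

X̄ = 22.72 mm, Ȳ = 80.00 mm

web: A = 22 × 160 = 3520.00, centroid at (11.00, 80.00).
bottom flange: A = 55 × 14 = 770.00, centroid at (49.50, 7.00).
top flange: A = 55 × 14 = 770.00, centroid at (49.50, 153.00).
ΣA = 5060.00 mm², ΣAX̄ = 114950.00 mm³, ΣAȲ = 404800.00 mm³.
X̄ = 114950.00/5060.00 = 22.72 mm; Ȳ = 404800.00/5060.00 = 80.00 mm.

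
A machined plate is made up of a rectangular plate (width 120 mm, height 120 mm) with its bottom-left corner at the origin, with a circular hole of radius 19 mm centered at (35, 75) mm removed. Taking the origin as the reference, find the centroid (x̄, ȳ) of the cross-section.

x̄ = 62.14 mm, ȳ = 58.72 mm

Part | A | x̄ᵢ | ȳᵢ | A·x̄ᵢ | A·ȳᵢ
plate | 14400.00 | 60.00 | 60.00 | 864000.00 | 864000.00
hole | -1134.11 | 35.00 | 75.00 | -39694.02 | -85058.62
Σ | 13265.89 |  |  | 824305.98 | 778941.38
x̄ = 824305.98 / 13265.89 = 62.14 mm
ȳ = 778941.38 / 13265.89 = 58.72 mm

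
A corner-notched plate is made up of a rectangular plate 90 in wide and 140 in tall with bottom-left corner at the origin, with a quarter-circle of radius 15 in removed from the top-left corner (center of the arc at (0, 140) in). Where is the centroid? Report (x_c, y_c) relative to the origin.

plate: A = 90 × 140 = 12600.00, centroid at (45.00, 70.00).
removed quarter-circle: A = −¼π·15² = -176.71, centroid at (6.37, 133.63).
ΣA = 12423.29 in²
ΣAx_c = (12600.00)(45.00) + (-176.71)(6.37) = 565875.00 in³
ΣAy_c = (12600.00)(70.00) + (-176.71)(133.63) = 858384.96 in³
x_c = 565875.00 / 12423.29 = 45.55 in
y_c = 858384.96 / 12423.29 = 69.09 in

x_c = 45.55 in, y_c = 69.09 in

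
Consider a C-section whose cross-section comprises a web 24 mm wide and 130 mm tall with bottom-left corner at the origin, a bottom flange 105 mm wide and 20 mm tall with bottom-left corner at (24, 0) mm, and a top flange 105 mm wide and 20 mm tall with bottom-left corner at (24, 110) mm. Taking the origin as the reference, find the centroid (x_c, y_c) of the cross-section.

x_c = 49.01 mm, y_c = 65.00 mm

web: A = 24 × 130 = 3120.00, centroid at (12.00, 65.00).
bottom flange: A = 105 × 20 = 2100.00, centroid at (76.50, 10.00).
top flange: A = 105 × 20 = 2100.00, centroid at (76.50, 120.00).
ΣA = 7320.00 mm², ΣAx_c = 358740.00 mm³, ΣAy_c = 475800.00 mm³.
x_c = 358740.00/7320.00 = 49.01 mm; y_c = 475800.00/7320.00 = 65.00 mm.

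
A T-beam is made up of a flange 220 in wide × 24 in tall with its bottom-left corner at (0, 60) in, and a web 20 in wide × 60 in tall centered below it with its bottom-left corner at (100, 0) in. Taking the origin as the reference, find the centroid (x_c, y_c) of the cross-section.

web: A = 20 × 60 = 1200.00, centroid at (110.00, 30.00).
flange: A = 220 × 24 = 5280.00, centroid at (110.00, 72.00).
ΣA = 6480.00 in², ΣAx_c = 712800.00 in³, ΣAy_c = 416160.00 in³.
x_c = 712800.00/6480.00 = 110.00 in; y_c = 416160.00/6480.00 = 64.22 in.

x_c = 110.00 in, y_c = 64.22 in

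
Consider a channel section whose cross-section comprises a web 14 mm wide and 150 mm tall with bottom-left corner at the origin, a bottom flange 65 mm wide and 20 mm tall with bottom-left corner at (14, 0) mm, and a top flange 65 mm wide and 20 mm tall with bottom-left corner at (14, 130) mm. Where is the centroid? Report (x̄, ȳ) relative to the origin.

web: A = 14 × 150 = 2100.00, centroid at (7.00, 75.00).
bottom flange: A = 65 × 20 = 1300.00, centroid at (46.50, 10.00).
top flange: A = 65 × 20 = 1300.00, centroid at (46.50, 140.00).
ΣA = 4700.00 mm²
ΣAx̄ = (2100.00)(7.00) + (1300.00)(46.50) + (1300.00)(46.50) = 135600.00 mm³
ΣAȳ = (2100.00)(75.00) + (1300.00)(10.00) + (1300.00)(140.00) = 352500.00 mm³
x̄ = 135600.00 / 4700.00 = 28.85 mm
ȳ = 352500.00 / 4700.00 = 75.00 mm

x̄ = 28.85 mm, ȳ = 75.00 mm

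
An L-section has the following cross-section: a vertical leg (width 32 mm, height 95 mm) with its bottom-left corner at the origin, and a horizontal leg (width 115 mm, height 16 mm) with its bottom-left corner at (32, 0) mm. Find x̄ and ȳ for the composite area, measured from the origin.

vertical leg: A = 32 × 95 = 3040.00, centroid at (16.00, 47.50).
horizontal leg: A = 115 × 16 = 1840.00, centroid at (89.50, 8.00).
ΣA = 4880.00 mm², ΣAx̄ = 213320.00 mm³, ΣAȳ = 159120.00 mm³.
x̄ = 213320.00/4880.00 = 43.71 mm; ȳ = 159120.00/4880.00 = 32.61 mm.

x̄ = 43.71 mm, ȳ = 32.61 mm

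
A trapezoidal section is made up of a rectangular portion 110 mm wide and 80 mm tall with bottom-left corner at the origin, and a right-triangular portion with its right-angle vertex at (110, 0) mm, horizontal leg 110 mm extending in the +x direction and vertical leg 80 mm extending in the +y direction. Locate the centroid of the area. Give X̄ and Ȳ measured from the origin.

rectangular portion: A = 110 × 80 = 8800.00, centroid at (55.00, 40.00).
triangular portion: A = ½·110·80 = 4400.00, centroid at (146.67, 26.67).
ΣA = 13200.00 mm², ΣAX̄ = 1129333.33 mm³, ΣAȲ = 469333.33 mm³.
X̄ = 1129333.33/13200.00 = 85.56 mm; Ȳ = 469333.33/13200.00 = 35.56 mm.

X̄ = 85.56 mm, Ȳ = 35.56 mm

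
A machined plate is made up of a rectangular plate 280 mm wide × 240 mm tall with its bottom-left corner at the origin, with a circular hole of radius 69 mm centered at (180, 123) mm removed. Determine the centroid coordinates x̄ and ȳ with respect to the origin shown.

x̄ = 128.55 mm, ȳ = 119.14 mm

Part | A | x̄ᵢ | ȳᵢ | A·x̄ᵢ | A·ȳᵢ
plate | 67200.00 | 140.00 | 120.00 | 9408000.00 | 8064000.00
hole | -14957.12 | 180.00 | 123.00 | -2692282.07 | -1839726.08
Σ | 52242.88 |  |  | 6715717.93 | 6224273.92
x̄ = 6715717.93 / 52242.88 = 128.55 mm
ȳ = 6224273.92 / 52242.88 = 119.14 mm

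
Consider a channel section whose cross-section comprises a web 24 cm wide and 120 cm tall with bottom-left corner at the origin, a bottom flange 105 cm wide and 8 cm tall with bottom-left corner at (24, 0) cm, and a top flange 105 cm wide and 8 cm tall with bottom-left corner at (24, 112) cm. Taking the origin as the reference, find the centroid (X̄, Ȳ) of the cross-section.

X̄ = 35.76 cm, Ȳ = 60.00 cm

Part | A | x̄ᵢ | ȳᵢ | A·x̄ᵢ | A·ȳᵢ
web | 2880.00 | 12.00 | 60.00 | 34560.00 | 172800.00
bottom flange | 840.00 | 76.50 | 4.00 | 64260.00 | 3360.00
top flange | 840.00 | 76.50 | 116.00 | 64260.00 | 97440.00
Σ | 4560.00 |  |  | 163080.00 | 273600.00
X̄ = 163080.00 / 4560.00 = 35.76 cm
Ȳ = 273600.00 / 4560.00 = 60.00 cm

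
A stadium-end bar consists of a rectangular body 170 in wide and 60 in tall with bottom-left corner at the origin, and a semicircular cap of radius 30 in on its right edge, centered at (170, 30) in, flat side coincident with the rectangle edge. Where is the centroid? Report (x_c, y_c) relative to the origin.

rectangular body: A = 170 × 60 = 10200.00, centroid at (85.00, 30.00).
semicircular end: A = ½π·30² = 1413.72, centroid at (182.73, 30.00).
ΣA = 11613.72 in², ΣAx_c = 1125331.84 in³, ΣAy_c = 348411.50 in³.
x_c = 1125331.84/11613.72 = 96.90 in; y_c = 348411.50/11613.72 = 30.00 in.

x_c = 96.90 in, y_c = 30.00 in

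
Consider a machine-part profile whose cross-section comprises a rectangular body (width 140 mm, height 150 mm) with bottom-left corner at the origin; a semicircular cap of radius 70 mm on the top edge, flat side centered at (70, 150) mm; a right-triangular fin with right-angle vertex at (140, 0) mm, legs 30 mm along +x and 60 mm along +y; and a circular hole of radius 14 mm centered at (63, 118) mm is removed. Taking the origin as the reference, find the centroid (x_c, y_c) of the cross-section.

rectangular body: A = 140 × 150 = 21000.00, centroid at (70.00, 75.00).
semicircular top: A = ½π·70² = 7696.90, centroid at (70.00, 179.71).
triangular fin: A = ½·30·60 = 900.00, centroid at (150.00, 20.00).
hole: A = −π·14² = -615.75, centroid at (63.00, 118.00).
ΣA = 28981.15 mm², ΣAx_c = 2104990.75 mm³, ΣAy_c = 2903543.21 mm³.
x_c = 2104990.75/28981.15 = 72.63 mm; y_c = 2903543.21/28981.15 = 100.19 mm.

x_c = 72.63 mm, y_c = 100.19 mm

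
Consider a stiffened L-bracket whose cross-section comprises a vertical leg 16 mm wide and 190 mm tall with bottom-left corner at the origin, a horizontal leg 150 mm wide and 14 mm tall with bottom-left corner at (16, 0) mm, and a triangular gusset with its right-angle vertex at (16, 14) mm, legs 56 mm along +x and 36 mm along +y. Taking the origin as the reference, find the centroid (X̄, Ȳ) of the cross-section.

vertical leg: A = 16 × 190 = 3040.00, centroid at (8.00, 95.00).
horizontal leg: A = 150 × 14 = 2100.00, centroid at (91.00, 7.00).
gusset: A = ½·56·36 = 1008.00, centroid at (34.67, 26.00).
ΣA = 6148.00 mm², ΣAX̄ = 250364.00 mm³, ΣAȲ = 329708.00 mm³.
X̄ = 250364.00/6148.00 = 40.72 mm; Ȳ = 329708.00/6148.00 = 53.63 mm.

X̄ = 40.72 mm, Ȳ = 53.63 mm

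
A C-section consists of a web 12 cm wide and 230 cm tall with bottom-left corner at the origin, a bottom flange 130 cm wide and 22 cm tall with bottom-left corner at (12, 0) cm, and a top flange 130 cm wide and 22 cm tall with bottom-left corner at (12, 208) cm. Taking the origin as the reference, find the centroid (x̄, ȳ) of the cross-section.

web: A = 12 × 230 = 2760.00, centroid at (6.00, 115.00).
bottom flange: A = 130 × 22 = 2860.00, centroid at (77.00, 11.00).
top flange: A = 130 × 22 = 2860.00, centroid at (77.00, 219.00).
ΣA = 8480.00 cm²
ΣAx̄ = (2760.00)(6.00) + (2860.00)(77.00) + (2860.00)(77.00) = 457000.00 cm³
ΣAȳ = (2760.00)(115.00) + (2860.00)(11.00) + (2860.00)(219.00) = 975200.00 cm³
x̄ = 457000.00 / 8480.00 = 53.89 cm
ȳ = 975200.00 / 8480.00 = 115.00 cm

x̄ = 53.89 cm, ȳ = 115.00 cm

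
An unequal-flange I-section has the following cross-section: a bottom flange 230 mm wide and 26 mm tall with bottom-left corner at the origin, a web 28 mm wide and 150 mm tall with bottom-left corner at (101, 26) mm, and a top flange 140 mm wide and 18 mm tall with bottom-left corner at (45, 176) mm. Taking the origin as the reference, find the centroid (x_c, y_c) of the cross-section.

x_c = 115.00 mm, y_c = 76.23 mm

bottom flange: A = 230 × 26 = 5980.00, centroid at (115.00, 13.00).
web: A = 28 × 150 = 4200.00, centroid at (115.00, 101.00).
top flange: A = 140 × 18 = 2520.00, centroid at (115.00, 185.00).
ΣA = 12700.00 mm²
ΣAx_c = (5980.00)(115.00) + (4200.00)(115.00) + (2520.00)(115.00) = 1460500.00 mm³
ΣAy_c = (5980.00)(13.00) + (4200.00)(101.00) + (2520.00)(185.00) = 968140.00 mm³
x_c = 1460500.00 / 12700.00 = 115.00 mm
y_c = 968140.00 / 12700.00 = 76.23 mm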